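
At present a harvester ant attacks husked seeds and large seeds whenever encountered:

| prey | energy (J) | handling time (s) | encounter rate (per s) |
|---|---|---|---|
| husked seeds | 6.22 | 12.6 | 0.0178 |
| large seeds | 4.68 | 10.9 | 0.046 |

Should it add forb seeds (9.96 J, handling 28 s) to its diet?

Yes

On husked seeds and large seeds alone, R = ΣλE/(1+Σλh) = 0.326/1.726 = 0.1889 J/s.
Profitability of forb seeds: 9.96/28 = 0.3557 J/s.
0.3557 > 0.1889, so adding forb seeds raises the average — include it.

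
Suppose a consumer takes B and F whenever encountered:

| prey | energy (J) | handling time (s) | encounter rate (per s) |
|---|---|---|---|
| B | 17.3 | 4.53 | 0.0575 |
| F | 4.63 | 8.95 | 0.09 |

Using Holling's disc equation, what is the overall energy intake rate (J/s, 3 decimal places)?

Energy encountered per unit search time: 0.0575×17.3 + 0.09×4.63 = 1.411 J/s.
Handling time per unit search time: 0.0575×4.53 + 0.09×8.95 = 1.066.
Rate = 1.411/(1 + 1.066) = 0.6832 J/s.

0.683 J/s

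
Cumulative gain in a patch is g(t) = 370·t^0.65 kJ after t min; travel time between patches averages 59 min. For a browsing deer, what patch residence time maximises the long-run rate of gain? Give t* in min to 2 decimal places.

109.57 min

Maximise g(t)/(T+t): set derivative to zero → g'(t)(T+t) = g(t).
g'(t) = 0.65·370·t^-0.35. Setting 0.65·370·t^-0.35 = 370·t^0.65/(59+t) gives 0.65(59+t) = t, so 0.35·t = 0.65×59.
t* = 0.65×59/0.35 = 109.6 min.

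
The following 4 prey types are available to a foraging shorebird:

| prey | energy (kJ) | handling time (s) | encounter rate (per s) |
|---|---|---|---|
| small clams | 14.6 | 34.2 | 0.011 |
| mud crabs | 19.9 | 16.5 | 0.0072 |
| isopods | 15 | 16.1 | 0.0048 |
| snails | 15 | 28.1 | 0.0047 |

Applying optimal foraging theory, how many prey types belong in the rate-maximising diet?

4

Rank by E/h (kJ/s): mud crabs 1.21, isopods 0.932, snails 0.534, small clams 0.427. Include each in turn until the next type's E/h falls below the running intake rate.
Rate on top 1: 0.1281. isopods: 0.932 > 0.1281 → include.
Rate on top 2: 0.18. snails: 0.534 > 0.18 → include.
Rate on top 3: 0.2152. small clams: 0.427 > 0.2152 → include.
Optimal diet: mud crabs, isopods, snails, small clams — 4 of 4 types.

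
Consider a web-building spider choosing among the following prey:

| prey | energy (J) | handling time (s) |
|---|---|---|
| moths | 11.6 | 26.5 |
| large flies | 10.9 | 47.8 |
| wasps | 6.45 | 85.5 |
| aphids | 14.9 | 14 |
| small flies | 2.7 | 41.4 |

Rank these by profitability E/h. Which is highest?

In descending order of E/h:
aphids: 14.9/14 = 1.06 J/s
moths: 11.6/26.5 = 0.438 J/s
large flies: 10.9/47.8 = 0.228 J/s
wasps: 6.45/85.5 = 0.0754 J/s
small flies: 2.7/41.4 = 0.0652 J/s

aphids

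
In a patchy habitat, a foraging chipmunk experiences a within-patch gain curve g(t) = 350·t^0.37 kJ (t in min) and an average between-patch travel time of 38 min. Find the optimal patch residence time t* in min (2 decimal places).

By the marginal value theorem, leave when the instantaneous gain rate g'(t) equals the habitat-wide average g(t)/(T + t).
g'(t) = 0.37·350·t^-0.63. Setting 0.37·350·t^-0.63 = 350·t^0.37/(38+t) gives 0.37(38+t) = t, so 0.63·t = 0.37×38.
t* = 0.37×38/0.63 = 22.32 min.

22.32 min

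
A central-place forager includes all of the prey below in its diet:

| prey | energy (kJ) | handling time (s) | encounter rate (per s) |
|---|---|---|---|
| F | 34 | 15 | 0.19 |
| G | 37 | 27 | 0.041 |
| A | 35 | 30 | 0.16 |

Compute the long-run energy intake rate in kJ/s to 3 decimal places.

1.392 kJ/s

Energy encountered per unit search time: 0.19×34 + 0.041×37 + 0.16×35 = 13.58 kJ/s.
Handling time per unit search time: 0.19×15 + 0.041×27 + 0.16×30 = 8.757.
Rate = 13.58/(1 + 8.757) = 1.392 kJ/s.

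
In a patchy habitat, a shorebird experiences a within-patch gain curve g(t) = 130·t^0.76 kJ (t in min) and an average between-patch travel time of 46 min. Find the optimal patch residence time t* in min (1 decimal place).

Optimal t* satisfies g'(t*) = g(t*)/(T + t*).
g'(t) = 0.76·130·t^-0.24. Setting 0.76·130·t^-0.24 = 130·t^0.76/(46+t) gives 0.76(46+t) = t, so 0.24·t = 0.76×46.
t* = 0.76×46/0.24 = 145.7 min.

145.7 min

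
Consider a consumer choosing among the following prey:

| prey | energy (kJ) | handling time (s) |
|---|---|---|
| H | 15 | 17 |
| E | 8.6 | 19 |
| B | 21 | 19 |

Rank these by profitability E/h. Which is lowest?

E

Profitability E/h (kJ/s): H = 15/17 = 0.882, E = 8.6/19 = 0.453, B = 21/19 = 1.11.
Ranked: B > H > E.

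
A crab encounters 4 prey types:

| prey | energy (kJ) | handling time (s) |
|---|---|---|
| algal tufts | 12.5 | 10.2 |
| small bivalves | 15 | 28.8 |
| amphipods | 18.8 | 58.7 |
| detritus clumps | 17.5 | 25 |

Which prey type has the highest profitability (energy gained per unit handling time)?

algal tufts

Profitability E/h (kJ/s): algal tufts = 12.5/10.2 = 1.23, small bivalves = 15/28.8 = 0.521, amphipods = 18.8/58.7 = 0.32, detritus clumps = 17.5/25 = 0.7.
Ranked: algal tufts > detritus clumps > small bivalves > amphipods.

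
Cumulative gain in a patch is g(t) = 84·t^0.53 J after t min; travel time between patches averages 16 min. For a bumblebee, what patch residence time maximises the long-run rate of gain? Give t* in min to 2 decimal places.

Optimal t* satisfies g'(t*) = g(t*)/(T + t*).
g'(t) = 0.53·84·t^-0.47. Setting 0.53·84·t^-0.47 = 84·t^0.53/(16+t) gives 0.53(16+t) = t, so 0.47·t = 0.53×16.
t* = 0.53×16/0.47 = 18.04 min.

18.04 min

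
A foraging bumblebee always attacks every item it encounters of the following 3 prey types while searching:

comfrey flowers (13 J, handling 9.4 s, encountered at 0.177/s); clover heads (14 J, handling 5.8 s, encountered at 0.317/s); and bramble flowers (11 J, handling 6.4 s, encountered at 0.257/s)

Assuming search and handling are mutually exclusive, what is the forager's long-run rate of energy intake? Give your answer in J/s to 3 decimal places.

R = (0.177×13 + 0.317×14 + 0.257×11) / (1 + 0.177×9.4 + 0.317×5.8 + 0.257×6.4) = 9.566/6.147 = 1.556 J/s.

1.556 J/s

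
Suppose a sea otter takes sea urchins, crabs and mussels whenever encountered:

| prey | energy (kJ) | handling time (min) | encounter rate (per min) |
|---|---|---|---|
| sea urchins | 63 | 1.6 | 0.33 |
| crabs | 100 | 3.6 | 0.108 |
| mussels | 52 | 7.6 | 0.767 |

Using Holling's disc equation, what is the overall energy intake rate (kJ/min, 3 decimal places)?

9.227 kJ/min

Energy encountered per unit search time: 0.33×63 + 0.108×100 + 0.767×52 = 71.47 kJ/min.
Handling time per unit search time: 0.33×1.6 + 0.108×3.6 + 0.767×7.6 = 6.746.
Rate = 71.47/(1 + 6.746) = 9.227 kJ/min.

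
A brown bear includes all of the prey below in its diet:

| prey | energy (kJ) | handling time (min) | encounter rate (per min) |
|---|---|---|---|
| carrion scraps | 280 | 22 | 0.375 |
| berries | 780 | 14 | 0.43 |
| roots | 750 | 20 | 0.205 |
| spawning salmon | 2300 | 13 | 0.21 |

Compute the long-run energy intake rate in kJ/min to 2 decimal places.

48.74 kJ/min

R = Σλ_iE_i / (1 + Σλ_ih_i)
Numerator: 0.375×280 + 0.43×780 + 0.205×750 + 0.21×2300 = 1077
Denominator: 1 + 0.375×22 + 0.43×14 + 0.205×20 + 0.21×13 = 22.1
R = 1077/22.1 = 48.74 kJ/min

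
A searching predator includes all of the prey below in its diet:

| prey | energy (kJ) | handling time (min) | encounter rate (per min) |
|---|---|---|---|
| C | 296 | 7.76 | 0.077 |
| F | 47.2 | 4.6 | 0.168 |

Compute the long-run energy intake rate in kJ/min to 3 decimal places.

12.961 kJ/min

R = (0.077×296 + 0.168×47.2) / (1 + 0.077×7.76 + 0.168×4.6) = 30.72/2.37 = 12.96 kJ/min.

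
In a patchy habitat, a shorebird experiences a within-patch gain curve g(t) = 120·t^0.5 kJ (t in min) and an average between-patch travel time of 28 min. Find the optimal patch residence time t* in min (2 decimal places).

By the marginal value theorem, leave when the instantaneous gain rate g'(t) equals the habitat-wide average g(t)/(T + t).
g'(t) = 0.5·120·t^-0.5. Setting 0.5·120·t^-0.5 = 120·t^0.5/(28+t) gives 0.5(28+t) = t, so 0.50·t = 0.5×28.
t* = 0.5×28/0.50 = 28 min.

28.00 min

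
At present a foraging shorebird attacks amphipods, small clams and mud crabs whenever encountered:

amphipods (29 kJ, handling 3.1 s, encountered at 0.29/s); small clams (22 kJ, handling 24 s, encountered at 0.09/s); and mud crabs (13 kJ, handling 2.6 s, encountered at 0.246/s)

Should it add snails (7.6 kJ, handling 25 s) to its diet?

No

Intake rate on the current diet: R = (0.29×29 + 0.09×22 + 0.246×13) / (1 + 0.29×3.1 + 0.09×24 + 0.246×2.6) = 13.59/4.699 = 2.892 kJ/s.
snails: E/h = 7.6/25 = 0.304 kJ/s.
0.304 < 2.892, so adding snails would lower the average — exclude it.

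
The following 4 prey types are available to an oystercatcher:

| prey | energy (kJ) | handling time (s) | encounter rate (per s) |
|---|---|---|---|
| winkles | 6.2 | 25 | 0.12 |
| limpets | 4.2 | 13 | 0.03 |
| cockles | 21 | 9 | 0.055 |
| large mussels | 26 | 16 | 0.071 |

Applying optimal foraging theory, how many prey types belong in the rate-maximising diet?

2

Rank by E/h (kJ/s): cockles 2.33, large mussels 1.62, limpets 0.323, winkles 0.248. Include each in turn until the next type's E/h falls below the running intake rate.
Rate on top 1: 0.7726. large mussels: 1.62 > 0.7726 → include.
Rate on top 2: 1.141. limpets: 0.323 < 1.141 → exclude; stop.
Optimal diet: cockles, large mussels — 2 of 4 types.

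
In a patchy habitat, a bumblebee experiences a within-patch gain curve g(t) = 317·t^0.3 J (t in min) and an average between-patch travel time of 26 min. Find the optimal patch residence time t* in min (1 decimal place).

Maximise g(t)/(T+t): set derivative to zero → g'(t)(T+t) = g(t).
g'(t) = 0.3·317·t^-0.7. Setting 0.3·317·t^-0.7 = 317·t^0.3/(26+t) gives 0.3(26+t) = t, so 0.70·t = 0.3×26.
t* = 0.3×26/0.70 = 11.14 min.

11.1 min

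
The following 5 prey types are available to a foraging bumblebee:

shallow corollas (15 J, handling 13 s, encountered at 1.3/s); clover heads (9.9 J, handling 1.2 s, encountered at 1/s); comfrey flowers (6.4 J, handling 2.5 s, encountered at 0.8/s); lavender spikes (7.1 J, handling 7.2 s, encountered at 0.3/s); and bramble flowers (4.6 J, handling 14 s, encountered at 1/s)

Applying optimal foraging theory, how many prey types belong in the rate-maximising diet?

1

E/h in descending order: clover heads 8.25, comfrey flowers 2.56, shallow corollas 1.15, lavender spikes 0.986, bramble flowers 0.329 J/s. The optimal diet is the largest prefix of this list for which every included type satisfies E_i/h_i > R on the types above it.
Rate on top 1: 4.5. comfrey flowers: 2.56 < 4.5 → exclude; stop.
Optimal diet: clover heads — 1 of 5 types.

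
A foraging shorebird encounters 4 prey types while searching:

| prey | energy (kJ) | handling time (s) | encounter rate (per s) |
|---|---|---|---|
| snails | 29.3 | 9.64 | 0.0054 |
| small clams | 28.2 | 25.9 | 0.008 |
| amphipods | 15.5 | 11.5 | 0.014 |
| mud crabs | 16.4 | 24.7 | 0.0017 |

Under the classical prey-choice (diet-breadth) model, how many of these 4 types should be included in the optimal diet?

E/h in descending order: snails 3.04, amphipods 1.35, small clams 1.09, mud crabs 0.664 kJ/s. The optimal diet is the largest prefix of this list for which every included type satisfies E_i/h_i > R on the types above it.
Rate on top 1: 0.1504. amphipods: 1.35 > 0.1504 → include.
Rate on top 2: 0.3093. small clams: 1.09 > 0.3093 → include.
Rate on top 3: 0.423. mud crabs: 0.664 > 0.423 → include.
Optimal diet: snails, amphipods, small clams, mud crabs — 4 of 4 types.

4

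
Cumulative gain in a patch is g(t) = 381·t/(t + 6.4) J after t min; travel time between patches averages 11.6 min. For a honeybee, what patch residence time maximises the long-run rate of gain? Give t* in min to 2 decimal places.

8.62 min

Maximise g(t)/(T+t): set derivative to zero → g'(t)(T+t) = g(t).
g'(t) = 381·6.4/(t + 6.4)². Setting 381·6.4/(t+6.4)² = 381t/[(t+6.4)(11.6+t)] gives 6.4(11.6+t) = t(t+6.4), so t² = 6.4×11.6 = 74.24.
t* = √74.24 = 8.616 min.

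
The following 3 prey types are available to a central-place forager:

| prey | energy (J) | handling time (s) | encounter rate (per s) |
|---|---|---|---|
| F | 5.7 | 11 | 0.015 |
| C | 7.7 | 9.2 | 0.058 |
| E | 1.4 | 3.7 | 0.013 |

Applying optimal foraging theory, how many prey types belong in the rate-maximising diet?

Rank by E/h (J/s): C 0.837, F 0.518, E 0.378. Include each in turn until the next type's E/h falls below the running intake rate.
Rate on top 1: 0.2912. F: 0.518 > 0.2912 → include.
Rate on top 2: 0.3133. E: 0.378 > 0.3133 → include.
Optimal diet: C, F, E — 3 of 3 types.

3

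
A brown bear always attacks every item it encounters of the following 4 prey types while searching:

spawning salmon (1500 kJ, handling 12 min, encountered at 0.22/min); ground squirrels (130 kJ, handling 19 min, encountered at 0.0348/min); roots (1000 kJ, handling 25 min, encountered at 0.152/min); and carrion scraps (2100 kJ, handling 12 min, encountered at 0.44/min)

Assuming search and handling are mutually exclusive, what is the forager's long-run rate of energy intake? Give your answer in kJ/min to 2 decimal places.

105.41 kJ/min

Energy encountered per unit search time: 0.22×1500 + 0.0348×130 + 0.152×1000 + 0.44×2100 = 1411 kJ/min.
Handling time per unit search time: 0.22×12 + 0.0348×19 + 0.152×25 + 0.44×12 = 12.38.
Rate = 1411/(1 + 12.38) = 105.4 kJ/min.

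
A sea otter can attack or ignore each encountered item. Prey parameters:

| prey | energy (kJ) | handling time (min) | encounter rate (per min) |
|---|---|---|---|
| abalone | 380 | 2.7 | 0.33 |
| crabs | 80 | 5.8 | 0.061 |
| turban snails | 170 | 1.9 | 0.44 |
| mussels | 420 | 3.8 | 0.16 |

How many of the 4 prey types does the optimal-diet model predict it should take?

3

Profitabilities (E/h, kJ/min): abalone 141, mussels 111, turban snails 89.5, crabs 13.8. Add prey in this order while the next type's profitability exceeds the intake rate on those already taken.
Rate on top 1: 66.31. mussels: 111 > 66.31 → include.
Rate on top 2: 77.07. turban snails: 89.5 > 77.07 → include.
Rate on top 3: 80.18. crabs: 13.8 < 80.18 → exclude; stop.
Optimal diet: abalone, mussels, turban snails — 3 of 4 types.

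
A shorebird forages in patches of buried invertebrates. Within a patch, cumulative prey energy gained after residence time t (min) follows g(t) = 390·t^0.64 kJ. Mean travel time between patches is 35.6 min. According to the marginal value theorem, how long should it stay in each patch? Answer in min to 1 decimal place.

By the marginal value theorem, leave when the instantaneous gain rate g'(t) equals the habitat-wide average g(t)/(T + t).
g'(t) = 0.64·390·t^-0.36. Setting 0.64·390·t^-0.36 = 390·t^0.64/(35.6+t) gives 0.64(35.6+t) = t, so 0.36·t = 0.64×35.6.
t* = 0.64×35.6/0.36 = 63.29 min.

63.3 min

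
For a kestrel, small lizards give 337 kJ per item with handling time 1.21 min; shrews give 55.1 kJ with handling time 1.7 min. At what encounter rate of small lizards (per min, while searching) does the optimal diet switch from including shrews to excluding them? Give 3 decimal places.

At the threshold, the rate on small lizards alone equals the profitability of shrews: λ·337/(1 + λ·1.21) = 55.1/1.7 = 32.41.
Rearranging, λ(337 − 32.41×1.21) = 32.41, so λ = 32.41/297.8 = 0.1088 per min.

0.109 per min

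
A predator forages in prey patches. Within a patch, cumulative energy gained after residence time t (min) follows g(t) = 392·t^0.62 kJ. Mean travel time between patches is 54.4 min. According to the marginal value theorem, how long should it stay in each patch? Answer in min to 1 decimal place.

Maximise g(t)/(T+t): set derivative to zero → g'(t)(T+t) = g(t).
g'(t) = 0.62·392·t^-0.38. Setting 0.62·392·t^-0.38 = 392·t^0.62/(54.4+t) gives 0.62(54.4+t) = t, so 0.38·t = 0.62×54.4.
t* = 0.62×54.4/0.38 = 88.76 min.

88.8 min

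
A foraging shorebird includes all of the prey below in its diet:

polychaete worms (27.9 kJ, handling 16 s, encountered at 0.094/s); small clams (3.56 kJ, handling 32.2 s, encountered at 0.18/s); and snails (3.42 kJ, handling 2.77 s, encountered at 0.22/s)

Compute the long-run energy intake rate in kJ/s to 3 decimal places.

Energy encountered per unit search time: 0.094×27.9 + 0.18×3.56 + 0.22×3.42 = 4.016 kJ/s.
Handling time per unit search time: 0.094×16 + 0.18×32.2 + 0.22×2.77 = 7.909.
Rate = 4.016/(1 + 7.909) = 0.4507 kJ/s.

0.451 kJ/s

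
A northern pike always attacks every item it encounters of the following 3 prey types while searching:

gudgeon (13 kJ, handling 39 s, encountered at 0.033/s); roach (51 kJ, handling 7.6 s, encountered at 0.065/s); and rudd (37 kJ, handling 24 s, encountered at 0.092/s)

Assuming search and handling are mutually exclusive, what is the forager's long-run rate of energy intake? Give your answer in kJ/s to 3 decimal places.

1.433 kJ/s

Energy encountered per unit search time: 0.033×13 + 0.065×51 + 0.092×37 = 7.148 kJ/s.
Handling time per unit search time: 0.033×39 + 0.065×7.6 + 0.092×24 = 3.989.
Rate = 7.148/(1 + 3.989) = 1.433 kJ/s.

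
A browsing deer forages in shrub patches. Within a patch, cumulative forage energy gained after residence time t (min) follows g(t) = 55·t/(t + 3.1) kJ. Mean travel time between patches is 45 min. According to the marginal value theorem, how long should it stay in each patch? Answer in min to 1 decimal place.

11.8 min

Maximise g(t)/(T+t): set derivative to zero → g'(t)(T+t) = g(t).
g'(t) = 55·3.1/(t + 3.1)². Setting 55·3.1/(t+3.1)² = 55t/[(t+3.1)(45+t)] gives 3.1(45+t) = t(t+3.1), so t² = 3.1×45 = 139.5.
t* = √139.5 = 11.81 min.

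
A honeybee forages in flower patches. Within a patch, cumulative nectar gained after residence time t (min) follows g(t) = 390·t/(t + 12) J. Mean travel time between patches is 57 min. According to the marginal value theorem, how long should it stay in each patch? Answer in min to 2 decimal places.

Maximise g(t)/(T+t): set derivative to zero → g'(t)(T+t) = g(t).
g'(t) = 390·12/(t + 12)². Setting 390·12/(t+12)² = 390t/[(t+12)(57+t)] gives 12(57+t) = t(t+12), so t² = 12×57 = 684.
t* = √684 = 26.15 min.

26.15 min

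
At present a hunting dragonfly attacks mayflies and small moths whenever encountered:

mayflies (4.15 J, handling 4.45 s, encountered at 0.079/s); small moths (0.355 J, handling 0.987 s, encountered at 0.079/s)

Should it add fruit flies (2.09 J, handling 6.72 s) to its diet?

Intake rate on the current diet: R = (0.079×4.15 + 0.079×0.355) / (1 + 0.079×4.45 + 0.079×0.987) = 0.3559/1.43 = 0.249 J/s.
Profitability of fruit flies: 2.09/6.72 = 0.311 J/s.
0.311 > 0.249, so adding fruit flies raises the average — include it.

Yes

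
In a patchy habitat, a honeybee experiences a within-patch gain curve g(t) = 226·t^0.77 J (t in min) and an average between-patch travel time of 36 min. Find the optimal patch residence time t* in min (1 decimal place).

Optimal t* satisfies g'(t*) = g(t*)/(T + t*).
g'(t) = 0.77·226·t^-0.23. Setting 0.77·226·t^-0.23 = 226·t^0.77/(36+t) gives 0.77(36+t) = t, so 0.23·t = 0.77×36.
t* = 0.77×36/0.23 = 120.5 min.

120.5 min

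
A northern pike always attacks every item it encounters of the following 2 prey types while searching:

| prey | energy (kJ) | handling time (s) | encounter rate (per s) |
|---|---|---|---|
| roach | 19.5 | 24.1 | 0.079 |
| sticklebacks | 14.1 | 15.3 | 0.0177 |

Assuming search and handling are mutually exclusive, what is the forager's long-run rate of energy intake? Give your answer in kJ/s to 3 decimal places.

Energy encountered per unit search time: 0.079×19.5 + 0.0177×14.1 = 1.79 kJ/s.
Handling time per unit search time: 0.079×24.1 + 0.0177×15.3 = 2.175.
Rate = 1.79/(1 + 2.175) = 0.5639 kJ/s.

0.564 kJ/s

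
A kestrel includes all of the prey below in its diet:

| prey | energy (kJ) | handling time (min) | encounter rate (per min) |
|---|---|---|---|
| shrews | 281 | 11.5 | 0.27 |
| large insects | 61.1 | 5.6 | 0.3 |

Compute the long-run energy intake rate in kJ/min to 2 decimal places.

16.28 kJ/min

Energy encountered per unit search time: 0.27×281 + 0.3×61.1 = 94.2 kJ/min.
Handling time per unit search time: 0.27×11.5 + 0.3×5.6 = 4.785.
Rate = 94.2/(1 + 4.785) = 16.28 kJ/min.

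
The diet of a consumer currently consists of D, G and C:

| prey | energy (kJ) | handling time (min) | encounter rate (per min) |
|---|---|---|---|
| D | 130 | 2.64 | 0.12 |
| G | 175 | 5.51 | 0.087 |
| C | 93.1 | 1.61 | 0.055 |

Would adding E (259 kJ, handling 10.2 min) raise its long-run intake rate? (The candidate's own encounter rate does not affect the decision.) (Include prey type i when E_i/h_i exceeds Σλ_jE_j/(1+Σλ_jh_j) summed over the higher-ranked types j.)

Current rate: (0.12×130 + 0.087×175 + 0.055×93.1)/(1 + 0.12×2.64 + 0.087×5.51 + 0.055×1.61) = 19.07 kJ/min.
E: E/h = 259/10.2 = 25.39 kJ/min.
Since 25.39 > R, including E increases the long-run rate.

Yes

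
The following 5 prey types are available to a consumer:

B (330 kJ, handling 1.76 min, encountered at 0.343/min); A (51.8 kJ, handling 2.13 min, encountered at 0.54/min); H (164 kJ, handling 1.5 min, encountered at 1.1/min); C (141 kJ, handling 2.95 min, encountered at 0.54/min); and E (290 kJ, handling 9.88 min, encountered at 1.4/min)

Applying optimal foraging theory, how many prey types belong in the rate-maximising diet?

2

Profitabilities (E/h, kJ/min): B 188, H 109, C 47.8, E 29.4, A 24.3. Add prey in this order while the next type's profitability exceeds the intake rate on those already taken.
Rate on top 1: 70.58. H: 109 > 70.58 → include.
Rate on top 2: 90.23. C: 47.8 < 90.23 → exclude; stop.
Optimal diet: B, H — 2 of 5 types.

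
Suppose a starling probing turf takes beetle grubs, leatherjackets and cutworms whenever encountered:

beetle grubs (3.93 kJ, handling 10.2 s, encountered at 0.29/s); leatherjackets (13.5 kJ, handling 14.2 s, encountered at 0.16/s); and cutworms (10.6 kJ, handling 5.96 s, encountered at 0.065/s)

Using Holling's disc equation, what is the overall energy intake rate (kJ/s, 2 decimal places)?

0.60 kJ/s

R = Σλ_iE_i / (1 + Σλ_ih_i)
Numerator: 0.29×3.93 + 0.16×13.5 + 0.065×10.6 = 3.989
Denominator: 1 + 0.29×10.2 + 0.16×14.2 + 0.065×5.96 = 6.617
R = 3.989/6.617 = 0.6028 kJ/s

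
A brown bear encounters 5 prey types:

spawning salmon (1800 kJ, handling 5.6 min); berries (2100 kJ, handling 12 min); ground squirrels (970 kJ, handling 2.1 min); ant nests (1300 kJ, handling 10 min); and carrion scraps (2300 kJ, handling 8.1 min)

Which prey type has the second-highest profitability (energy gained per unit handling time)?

In descending order of E/h:
ground squirrels: 970/2.1 = 462 kJ/min
spawning salmon: 1800/5.6 = 321 kJ/min
carrion scraps: 2300/8.1 = 284 kJ/min
berries: 2100/12 = 175 kJ/min
ant nests: 1300/10 = 130 kJ/min

spawning salmon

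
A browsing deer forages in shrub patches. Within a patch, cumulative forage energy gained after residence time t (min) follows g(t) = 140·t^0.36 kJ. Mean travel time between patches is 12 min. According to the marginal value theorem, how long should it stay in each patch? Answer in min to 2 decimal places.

6.75 min

By the marginal value theorem, leave when the instantaneous gain rate g'(t) equals the habitat-wide average g(t)/(T + t).
g'(t) = 0.36·140·t^-0.64. Setting 0.36·140·t^-0.64 = 140·t^0.36/(12+t) gives 0.36(12+t) = t, so 0.64·t = 0.36×12.
t* = 0.36×12/0.64 = 6.75 min.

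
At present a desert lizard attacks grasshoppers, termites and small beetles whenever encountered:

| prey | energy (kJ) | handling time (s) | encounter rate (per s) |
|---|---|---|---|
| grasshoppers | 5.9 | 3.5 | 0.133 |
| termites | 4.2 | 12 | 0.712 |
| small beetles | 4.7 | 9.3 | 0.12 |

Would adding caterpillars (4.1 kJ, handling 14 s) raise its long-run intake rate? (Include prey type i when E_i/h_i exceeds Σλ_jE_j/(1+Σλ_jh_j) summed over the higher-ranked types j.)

On grasshoppers, termites and small beetles alone, R = ΣλE/(1+Σλh) = 4.339/11.13 = 0.39 kJ/s.
Profitability of caterpillars: 4.1/14 = 0.2929 kJ/s.
0.2929 < 0.39, so adding caterpillars would lower the average — exclude it.

No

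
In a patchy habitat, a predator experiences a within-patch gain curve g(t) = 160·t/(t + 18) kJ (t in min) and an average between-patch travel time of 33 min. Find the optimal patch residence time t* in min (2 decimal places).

By the marginal value theorem, leave when the instantaneous gain rate g'(t) equals the habitat-wide average g(t)/(T + t).
g'(t) = 160·18/(t + 18)². Setting 160·18/(t+18)² = 160t/[(t+18)(33+t)] gives 18(33+t) = t(t+18), so t² = 18×33 = 594.
t* = √594 = 24.37 min.

24.37 min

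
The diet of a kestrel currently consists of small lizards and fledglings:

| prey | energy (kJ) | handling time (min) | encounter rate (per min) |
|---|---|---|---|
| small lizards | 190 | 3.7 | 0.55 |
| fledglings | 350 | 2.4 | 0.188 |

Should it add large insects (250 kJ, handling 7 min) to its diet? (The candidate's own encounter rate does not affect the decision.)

No

Intake rate on the current diet: R = (0.55×190 + 0.188×350) / (1 + 0.55×3.7 + 0.188×2.4) = 170.3/3.486 = 48.85 kJ/min.
Profitability of large insects: 250/7 = 35.71 kJ/min.
35.71 < 48.85, so adding large insects would lower the average — exclude it.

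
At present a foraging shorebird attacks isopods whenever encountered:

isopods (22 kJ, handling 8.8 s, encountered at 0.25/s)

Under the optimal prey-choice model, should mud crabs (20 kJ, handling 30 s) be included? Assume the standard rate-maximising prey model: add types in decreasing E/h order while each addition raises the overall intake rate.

No

Intake rate on the current diet: R = (0.25×22) / (1 + 0.25×8.8) = 5.5/3.2 = 1.719 kJ/s.
mud crabs: E/h = 20/30 = 0.6667 kJ/s.
Since 0.6667 < R, time spent handling mud crabs is better spent searching.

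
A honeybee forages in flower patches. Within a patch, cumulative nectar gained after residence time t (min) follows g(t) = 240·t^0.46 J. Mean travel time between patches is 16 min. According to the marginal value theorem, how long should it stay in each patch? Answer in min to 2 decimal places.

13.63 min

By the marginal value theorem, leave when the instantaneous gain rate g'(t) equals the habitat-wide average g(t)/(T + t).
g'(t) = 0.46·240·t^-0.54. Setting 0.46·240·t^-0.54 = 240·t^0.46/(16+t) gives 0.46(16+t) = t, so 0.54·t = 0.46×16.
t* = 0.46×16/0.54 = 13.63 min.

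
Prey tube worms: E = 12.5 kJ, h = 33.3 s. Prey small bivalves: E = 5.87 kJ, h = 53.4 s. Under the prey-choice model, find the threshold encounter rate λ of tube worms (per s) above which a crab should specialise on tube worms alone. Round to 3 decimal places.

At the threshold, the rate on tube worms alone equals the profitability of small bivalves: λ·12.5/(1 + λ·33.3) = 5.87/53.4 = 0.1099.
Rearranging, λ(12.5 − 0.1099×33.3) = 0.1099, so λ = 0.1099/8.839 = 0.01244 per s.

0.012 per s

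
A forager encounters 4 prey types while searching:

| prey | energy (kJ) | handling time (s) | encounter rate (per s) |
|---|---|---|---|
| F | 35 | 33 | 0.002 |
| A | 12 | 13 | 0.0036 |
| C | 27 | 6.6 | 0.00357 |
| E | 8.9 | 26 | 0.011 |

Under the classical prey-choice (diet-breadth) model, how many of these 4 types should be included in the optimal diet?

4

E/h in descending order: C 4.09, F 1.06, A 0.923, E 0.342 kJ/s. The optimal diet is the largest prefix of this list for which every included type satisfies E_i/h_i > R on the types above it.
Rate on top 1: 0.09417. F: 1.06 > 0.09417 → include.
Rate on top 2: 0.1527. A: 0.923 > 0.1527 → include.
Rate on top 3: 0.1844. E: 0.342 > 0.1844 → include.
Optimal diet: C, F, A, E — 4 of 4 types.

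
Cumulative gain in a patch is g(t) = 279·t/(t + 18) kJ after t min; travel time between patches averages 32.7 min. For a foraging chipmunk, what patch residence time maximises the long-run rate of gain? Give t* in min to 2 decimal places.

Optimal t* satisfies g'(t*) = g(t*)/(T + t*).
g'(t) = 279·18/(t + 18)². Setting 279·18/(t+18)² = 279t/[(t+18)(32.7+t)] gives 18(32.7+t) = t(t+18), so t² = 18×32.7 = 588.6.
t* = √588.6 = 24.26 min.

24.26 min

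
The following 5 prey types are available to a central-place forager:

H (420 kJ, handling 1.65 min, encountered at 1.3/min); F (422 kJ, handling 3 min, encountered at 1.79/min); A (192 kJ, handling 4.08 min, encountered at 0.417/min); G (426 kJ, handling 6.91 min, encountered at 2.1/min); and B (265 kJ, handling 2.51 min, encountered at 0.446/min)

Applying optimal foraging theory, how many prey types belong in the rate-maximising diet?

1

E/h in descending order: H 255, F 141, B 106, G 61.6, A 47.1 kJ/min. The optimal diet is the largest prefix of this list for which every included type satisfies E_i/h_i > R on the types above it.
Rate on top 1: 173.6. F: 141 < 173.6 → exclude; stop.
Optimal diet: H — 1 of 5 types.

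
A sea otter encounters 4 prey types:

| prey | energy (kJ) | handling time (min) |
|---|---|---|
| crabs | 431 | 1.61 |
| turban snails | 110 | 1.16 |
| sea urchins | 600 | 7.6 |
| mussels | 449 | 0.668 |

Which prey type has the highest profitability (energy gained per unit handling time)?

In descending order of E/h:
mussels: 449/0.668 = 672 kJ/min
crabs: 431/1.61 = 268 kJ/min
turban snails: 110/1.16 = 94.8 kJ/min
sea urchins: 600/7.6 = 78.9 kJ/min

mussels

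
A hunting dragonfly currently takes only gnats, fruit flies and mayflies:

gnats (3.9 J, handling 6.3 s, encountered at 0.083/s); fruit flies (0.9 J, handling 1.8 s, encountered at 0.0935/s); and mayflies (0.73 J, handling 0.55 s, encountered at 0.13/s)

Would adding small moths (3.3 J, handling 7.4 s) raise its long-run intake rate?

On gnats, fruit flies and mayflies alone, R = ΣλE/(1+Σλh) = 0.5028/1.763 = 0.2852 J/s.
small moths: E/h = 3.3/7.4 = 0.4459 J/s.
0.4459 > 0.2852, so adding small moths raises the average — include it.

Yes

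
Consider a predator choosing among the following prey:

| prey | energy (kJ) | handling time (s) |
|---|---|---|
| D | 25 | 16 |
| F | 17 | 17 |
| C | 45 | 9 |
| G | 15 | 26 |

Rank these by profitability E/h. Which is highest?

C

In descending order of E/h:
C: 45/9 = 5 kJ/s
D: 25/16 = 1.56 kJ/s
F: 17/17 = 1 kJ/s
G: 15/26 = 0.577 kJ/s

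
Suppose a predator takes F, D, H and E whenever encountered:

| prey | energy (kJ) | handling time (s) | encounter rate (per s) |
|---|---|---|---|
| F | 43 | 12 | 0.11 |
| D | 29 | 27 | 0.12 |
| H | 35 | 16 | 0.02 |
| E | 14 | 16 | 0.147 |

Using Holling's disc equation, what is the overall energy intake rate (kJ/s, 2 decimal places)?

1.33 kJ/s

R = Σλ_iE_i / (1 + Σλ_ih_i)
Numerator: 0.11×43 + 0.12×29 + 0.02×35 + 0.147×14 = 10.97
Denominator: 1 + 0.11×12 + 0.12×27 + 0.02×16 + 0.147×16 = 8.232
R = 10.97/8.232 = 1.332 kJ/s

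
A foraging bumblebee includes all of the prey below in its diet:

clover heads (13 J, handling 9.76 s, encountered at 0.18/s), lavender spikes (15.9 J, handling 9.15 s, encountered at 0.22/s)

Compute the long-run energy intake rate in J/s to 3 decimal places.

1.224 J/s

R = (0.18×13 + 0.22×15.9) / (1 + 0.18×9.76 + 0.22×9.15) = 5.838/4.77 = 1.224 J/s.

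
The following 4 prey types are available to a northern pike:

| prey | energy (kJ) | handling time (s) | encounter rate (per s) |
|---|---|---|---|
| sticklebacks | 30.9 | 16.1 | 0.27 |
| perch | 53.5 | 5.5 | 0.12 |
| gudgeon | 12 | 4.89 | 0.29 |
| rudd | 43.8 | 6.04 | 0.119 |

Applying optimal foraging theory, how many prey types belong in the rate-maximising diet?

Profitabilities (E/h, kJ/s): perch 9.73, rudd 7.25, gudgeon 2.45, sticklebacks 1.92. Add prey in this order while the next type's profitability exceeds the intake rate on those already taken.
Rate on top 1: 3.867. rudd: 7.25 > 3.867 → include.
Rate on top 2: 4.89. gudgeon: 2.45 < 4.89 → exclude; stop.
Optimal diet: perch, rudd — 2 of 4 types.

2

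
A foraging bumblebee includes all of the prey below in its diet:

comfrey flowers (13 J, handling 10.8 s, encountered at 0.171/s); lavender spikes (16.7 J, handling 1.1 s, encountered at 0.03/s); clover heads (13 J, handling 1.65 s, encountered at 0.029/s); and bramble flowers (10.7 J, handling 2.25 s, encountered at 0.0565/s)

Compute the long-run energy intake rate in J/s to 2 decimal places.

1.21 J/s

R = Σλ_iE_i / (1 + Σλ_ih_i)
Numerator: 0.171×13 + 0.03×16.7 + 0.029×13 + 0.0565×10.7 = 3.706
Denominator: 1 + 0.171×10.8 + 0.03×1.1 + 0.029×1.65 + 0.0565×2.25 = 3.055
R = 3.706/3.055 = 1.213 J/s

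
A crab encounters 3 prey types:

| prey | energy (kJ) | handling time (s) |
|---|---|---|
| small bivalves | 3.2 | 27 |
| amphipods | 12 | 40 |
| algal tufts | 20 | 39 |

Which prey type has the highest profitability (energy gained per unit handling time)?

In descending order of E/h:
algal tufts: 20/39 = 0.513 kJ/s
amphipods: 12/40 = 0.3 kJ/s
small bivalves: 3.2/27 = 0.119 kJ/s

algal tufts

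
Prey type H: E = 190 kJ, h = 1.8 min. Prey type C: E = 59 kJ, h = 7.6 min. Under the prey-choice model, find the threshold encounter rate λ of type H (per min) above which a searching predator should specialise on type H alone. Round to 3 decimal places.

0.044 per min

At the threshold, the rate on type H alone equals the profitability of type C: λ·190/(1 + λ·1.8) = 59/7.6 = 7.763.
Rearranging, λ(190 − 7.763×1.8) = 7.763, so λ = 7.763/176 = 0.0441 per min.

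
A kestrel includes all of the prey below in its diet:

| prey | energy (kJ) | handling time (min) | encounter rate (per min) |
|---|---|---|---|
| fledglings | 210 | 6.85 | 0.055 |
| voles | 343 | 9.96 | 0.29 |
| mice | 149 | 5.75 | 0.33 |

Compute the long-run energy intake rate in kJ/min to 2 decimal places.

Energy encountered per unit search time: 0.055×210 + 0.29×343 + 0.33×149 = 160.2 kJ/min.
Handling time per unit search time: 0.055×6.85 + 0.29×9.96 + 0.33×5.75 = 5.163.
Rate = 160.2/(1 + 5.163) = 25.99 kJ/min.

25.99 kJ/min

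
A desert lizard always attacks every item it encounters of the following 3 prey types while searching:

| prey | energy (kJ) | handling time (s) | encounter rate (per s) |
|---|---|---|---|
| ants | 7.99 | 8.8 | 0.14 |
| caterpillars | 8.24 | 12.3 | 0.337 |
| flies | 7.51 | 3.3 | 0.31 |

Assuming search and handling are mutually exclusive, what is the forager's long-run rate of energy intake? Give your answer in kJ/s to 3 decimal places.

Energy encountered per unit search time: 0.14×7.99 + 0.337×8.24 + 0.31×7.51 = 6.224 kJ/s.
Handling time per unit search time: 0.14×8.8 + 0.337×12.3 + 0.31×3.3 = 6.4.
Rate = 6.224/(1 + 6.4) = 0.841 kJ/s.

0.841 kJ/s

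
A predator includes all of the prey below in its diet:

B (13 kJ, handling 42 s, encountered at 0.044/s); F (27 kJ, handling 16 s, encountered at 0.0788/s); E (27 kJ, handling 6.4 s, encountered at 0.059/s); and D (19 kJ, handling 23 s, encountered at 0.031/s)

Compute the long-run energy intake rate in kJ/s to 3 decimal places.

R = (0.044×13 + 0.0788×27 + 0.059×27 + 0.031×19) / (1 + 0.044×42 + 0.0788×16 + 0.059×6.4 + 0.031×23) = 4.882/5.199 = 0.9389 kJ/s.

0.939 kJ/s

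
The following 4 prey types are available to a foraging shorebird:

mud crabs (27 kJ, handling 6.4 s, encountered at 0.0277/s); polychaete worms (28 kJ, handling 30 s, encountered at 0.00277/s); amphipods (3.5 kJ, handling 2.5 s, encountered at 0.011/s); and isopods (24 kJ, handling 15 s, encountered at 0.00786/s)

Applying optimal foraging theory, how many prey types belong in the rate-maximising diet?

4

E/h in descending order: mud crabs 4.22, isopods 1.6, amphipods 1.4, polychaete worms 0.933 kJ/s. The optimal diet is the largest prefix of this list for which every included type satisfies E_i/h_i > R on the types above it.
Rate on top 1: 0.6353. isopods: 1.6 > 0.6353 → include.
Rate on top 2: 0.7231. amphipods: 1.4 > 0.7231 → include.
Rate on top 3: 0.7372. polychaete worms: 0.933 > 0.7372 → include.
Optimal diet: mud crabs, isopods, amphipods, polychaete worms — 4 of 4 types.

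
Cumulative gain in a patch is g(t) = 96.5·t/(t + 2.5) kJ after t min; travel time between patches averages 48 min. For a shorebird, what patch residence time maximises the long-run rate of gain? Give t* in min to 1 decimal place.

Optimal t* satisfies g'(t*) = g(t*)/(T + t*).
g'(t) = 96.5·2.5/(t + 2.5)². Setting 96.5·2.5/(t+2.5)² = 96.5t/[(t+2.5)(48+t)] gives 2.5(48+t) = t(t+2.5), so t² = 2.5×48 = 120.
t* = √120 = 10.95 min.

11.0 min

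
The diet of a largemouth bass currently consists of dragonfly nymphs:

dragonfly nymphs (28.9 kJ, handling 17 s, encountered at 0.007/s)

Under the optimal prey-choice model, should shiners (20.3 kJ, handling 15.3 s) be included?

Intake rate on the current diet: R = (0.007×28.9) / (1 + 0.007×17) = 0.2023/1.119 = 0.1808 kJ/s.
Profitability of shiners: 20.3/15.3 = 1.327 kJ/s.
Since 1.327 > R, including shiners increases the long-run rate.

Yes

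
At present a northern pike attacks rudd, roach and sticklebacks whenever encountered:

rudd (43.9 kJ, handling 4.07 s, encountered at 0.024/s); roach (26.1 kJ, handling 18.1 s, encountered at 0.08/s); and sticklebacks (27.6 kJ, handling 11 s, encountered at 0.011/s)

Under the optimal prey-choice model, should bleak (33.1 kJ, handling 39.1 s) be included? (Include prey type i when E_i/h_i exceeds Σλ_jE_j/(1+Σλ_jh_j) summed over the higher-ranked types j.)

On rudd, roach and sticklebacks alone, R = ΣλE/(1+Σλh) = 3.445/2.667 = 1.292 kJ/s.
bleak: E/h = 33.1/39.1 = 0.8465 kJ/s.
0.8465 < 1.292, so adding bleak would lower the average — exclude it.

No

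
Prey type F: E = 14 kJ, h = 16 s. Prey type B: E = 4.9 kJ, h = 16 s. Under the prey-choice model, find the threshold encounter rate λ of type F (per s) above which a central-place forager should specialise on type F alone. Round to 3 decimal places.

At the threshold, the rate on type F alone equals the profitability of type B: λ·14/(1 + λ·16) = 4.9/16 = 0.3063.
Rearranging, λ(14 − 0.3063×16) = 0.3063, so λ = 0.3063/9.1 = 0.03365 per s.

0.034 per s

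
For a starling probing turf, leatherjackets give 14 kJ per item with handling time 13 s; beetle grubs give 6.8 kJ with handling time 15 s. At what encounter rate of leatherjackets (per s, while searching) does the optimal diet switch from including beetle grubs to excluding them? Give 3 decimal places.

Drop beetle grubs once their profitability E₂/h₂ falls below the rate achievable on leatherjackets alone: E₂/h₂ = λE₁/(1 + λh₁).
Solve for λ: λE₁h₂ = E₂(1 + λh₁) → λ(E₁h₂ − E₂h₁) = E₂ → λ = E₂/(E₁h₂ − E₂h₁).
λ = 6.8/(14×15 − 6.8×13) = 6.8/121.6 = 0.05592 per s.

0.056 per s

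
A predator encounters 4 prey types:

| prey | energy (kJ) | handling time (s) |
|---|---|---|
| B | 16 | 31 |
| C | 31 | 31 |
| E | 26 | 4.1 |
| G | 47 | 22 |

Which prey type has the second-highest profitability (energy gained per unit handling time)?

In descending order of E/h:
E: 26/4.1 = 6.34 kJ/s
G: 47/22 = 2.14 kJ/s
C: 31/31 = 1 kJ/s
B: 16/31 = 0.516 kJ/s

G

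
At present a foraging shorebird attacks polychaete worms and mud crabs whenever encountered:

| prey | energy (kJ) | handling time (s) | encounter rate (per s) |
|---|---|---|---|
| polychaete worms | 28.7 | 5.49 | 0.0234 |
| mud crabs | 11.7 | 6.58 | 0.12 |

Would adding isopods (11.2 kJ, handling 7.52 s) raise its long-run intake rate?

Yes

Intake rate on the current diet: R = (0.0234×28.7 + 0.12×11.7) / (1 + 0.0234×5.49 + 0.12×6.58) = 2.076/1.918 = 1.082 kJ/s.
Profitability of isopods: 11.2/7.52 = 1.489 kJ/s.
1.489 > 1.082, so adding isopods raises the average — include it.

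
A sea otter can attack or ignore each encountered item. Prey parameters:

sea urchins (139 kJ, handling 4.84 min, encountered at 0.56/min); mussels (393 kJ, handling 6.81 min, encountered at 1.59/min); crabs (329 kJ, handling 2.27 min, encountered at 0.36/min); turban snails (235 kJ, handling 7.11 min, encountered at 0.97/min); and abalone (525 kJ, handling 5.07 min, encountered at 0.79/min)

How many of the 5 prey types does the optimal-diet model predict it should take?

Rank by E/h (kJ/min): crabs 145, abalone 104, mussels 57.7, turban snails 33.1, sea urchins 28.7. Include each in turn until the next type's E/h falls below the running intake rate.
Rate on top 1: 65.18. abalone: 104 > 65.18 → include.
Rate on top 2: 91.57. mussels: 57.7 < 91.57 → exclude; stop.
Optimal diet: crabs, abalone — 2 of 5 types.

2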